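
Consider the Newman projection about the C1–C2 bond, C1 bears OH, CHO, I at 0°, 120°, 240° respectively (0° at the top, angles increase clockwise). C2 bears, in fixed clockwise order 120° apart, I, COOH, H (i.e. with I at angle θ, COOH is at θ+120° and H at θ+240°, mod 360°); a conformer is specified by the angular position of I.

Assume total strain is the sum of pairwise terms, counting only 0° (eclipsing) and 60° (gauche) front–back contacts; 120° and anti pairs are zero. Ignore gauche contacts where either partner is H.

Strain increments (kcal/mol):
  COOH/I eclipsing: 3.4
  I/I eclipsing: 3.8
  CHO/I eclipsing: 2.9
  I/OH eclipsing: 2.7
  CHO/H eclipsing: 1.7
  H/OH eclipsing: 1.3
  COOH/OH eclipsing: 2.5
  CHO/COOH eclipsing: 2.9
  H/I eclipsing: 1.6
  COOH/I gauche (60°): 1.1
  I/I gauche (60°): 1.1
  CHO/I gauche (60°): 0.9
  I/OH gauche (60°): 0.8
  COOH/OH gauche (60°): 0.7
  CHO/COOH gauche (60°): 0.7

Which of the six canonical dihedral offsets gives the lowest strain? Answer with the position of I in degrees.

I at 0° (eclipsed): OH(0°)/I(0°) eclipsed 2.7; CHO(120°)/COOH(120°) eclipsed 2.9; I(240°)/H(240°) eclipsed 1.6 → 7.2 kcal/mol.
I at 60° (staggered): OH(0°)/I(60°) gauche 0.8; CHO(120°)/I(60°) gauche 0.9; CHO(120°)/COOH(180°) gauche 0.7; I(240°)/COOH(180°) gauche 1.1 → 3.5 kcal/mol.
I at 120° (eclipsed): OH(0°)/H(0°) eclipsed 1.3; CHO(120°)/I(120°) eclipsed 2.9; I(240°)/COOH(240°) eclipsed 3.4 → 7.6 kcal/mol.
I at 180° (staggered): OH(0°)/COOH(300°) gauche 0.7; CHO(120°)/I(180°) gauche 0.9; I(240°)/I(180°) gauche 1.1; I(240°)/COOH(300°) gauche 1.1 → 3.8 kcal/mol.
I at 240° (eclipsed): OH(0°)/COOH(0°) eclipsed 2.5; CHO(120°)/H(120°) eclipsed 1.7; I(240°)/I(240°) eclipsed 3.8 → 8.0 kcal/mol.
I at 300° (staggered): OH(0°)/I(300°) gauche 0.8; OH(0°)/COOH(60°) gauche 0.7; CHO(120°)/COOH(60°) gauche 0.7; I(240°)/I(300°) gauche 1.1 → 3.3 kcal/mol.
The minimum (3.3 kcal/mol) occurs with I at 300°.

300°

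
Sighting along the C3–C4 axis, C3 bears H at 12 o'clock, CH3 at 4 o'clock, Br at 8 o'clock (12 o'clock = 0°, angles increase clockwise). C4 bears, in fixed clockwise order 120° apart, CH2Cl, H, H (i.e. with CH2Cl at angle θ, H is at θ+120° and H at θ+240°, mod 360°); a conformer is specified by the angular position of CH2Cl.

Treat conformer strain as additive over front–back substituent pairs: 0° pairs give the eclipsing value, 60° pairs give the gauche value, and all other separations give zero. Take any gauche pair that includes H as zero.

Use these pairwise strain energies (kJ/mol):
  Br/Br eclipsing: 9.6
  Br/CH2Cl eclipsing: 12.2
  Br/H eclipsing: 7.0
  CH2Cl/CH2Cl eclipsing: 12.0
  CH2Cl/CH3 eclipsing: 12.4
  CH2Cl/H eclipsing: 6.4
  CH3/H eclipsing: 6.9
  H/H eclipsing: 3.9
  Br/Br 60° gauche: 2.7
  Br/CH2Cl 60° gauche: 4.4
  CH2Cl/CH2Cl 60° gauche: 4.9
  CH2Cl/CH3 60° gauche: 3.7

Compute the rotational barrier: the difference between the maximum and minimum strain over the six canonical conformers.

19.6 kJ/mol

CH2Cl at 0° is eclipsed. H at 0° is eclipsed with CH2Cl at 0° (6.4); CH3 at 120° is eclipsed with H at 120° (6.9); Br at 240° is eclipsed with H at 240° (7.0). Total 20.3 kJ/mol.
CH2Cl at 60° is staggered. CH3 at 120° is gauche with CH2Cl at 60° (3.7). Total 3.7 kJ/mol.
CH2Cl at 120° is eclipsed. H at 0° is eclipsed with H at 0° (3.9); CH3 at 120° is eclipsed with CH2Cl at 120° (12.4); Br at 240° is eclipsed with H at 240° (7.0). Total 23.3 kJ/mol.
CH2Cl at 180° is staggered. CH3 at 120° is gauche with CH2Cl at 180° (3.7); Br at 240° is gauche with CH2Cl at 180° (4.4). Total 8.1 kJ/mol.
CH2Cl at 240° is eclipsed. H at 0° is eclipsed with H at 0° (3.9); CH3 at 120° is eclipsed with H at 120° (6.9); Br at 240° is eclipsed with CH2Cl at 240° (12.2). Total 23.0 kJ/mol.
CH2Cl at 300° is staggered. Br at 240° is gauche with CH2Cl at 300° (4.4). Total 4.4 kJ/mol.
Max at 120° (23.3 kJ/mol), min at 60° (3.7 kJ/mol); barrier = 19.6 kJ/mol.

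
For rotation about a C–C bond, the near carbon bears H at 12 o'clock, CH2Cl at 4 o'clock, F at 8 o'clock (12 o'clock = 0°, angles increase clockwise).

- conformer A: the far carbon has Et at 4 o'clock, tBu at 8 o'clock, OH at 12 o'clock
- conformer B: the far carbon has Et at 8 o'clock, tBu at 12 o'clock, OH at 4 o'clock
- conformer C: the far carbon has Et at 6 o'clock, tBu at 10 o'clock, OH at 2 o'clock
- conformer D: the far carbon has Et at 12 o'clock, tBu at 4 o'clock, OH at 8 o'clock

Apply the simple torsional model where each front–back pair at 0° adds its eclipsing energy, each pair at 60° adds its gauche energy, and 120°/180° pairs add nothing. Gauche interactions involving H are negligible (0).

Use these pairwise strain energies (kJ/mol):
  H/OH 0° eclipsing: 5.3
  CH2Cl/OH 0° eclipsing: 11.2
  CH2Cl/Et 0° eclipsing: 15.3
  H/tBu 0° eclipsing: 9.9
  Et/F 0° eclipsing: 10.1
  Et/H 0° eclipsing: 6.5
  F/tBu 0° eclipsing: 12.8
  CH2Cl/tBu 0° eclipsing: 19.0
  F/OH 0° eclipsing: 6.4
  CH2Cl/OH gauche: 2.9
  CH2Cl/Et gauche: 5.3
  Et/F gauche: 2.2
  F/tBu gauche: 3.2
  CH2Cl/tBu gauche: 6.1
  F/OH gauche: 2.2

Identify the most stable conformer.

A (eclipsed): H(0°)/OH(0°) eclipsed 5.3; CH2Cl(120°)/Et(120°) eclipsed 15.3; F(240°)/tBu(240°) eclipsed 12.8 → 33.4 kJ/mol.
B (eclipsed): H(0°)/tBu(0°) eclipsed 9.9; CH2Cl(120°)/OH(120°) eclipsed 11.2; F(240°)/Et(240°) eclipsed 10.1 → 31.2 kJ/mol.
C (staggered): CH2Cl(120°)/Et(180°) gauche 5.3; CH2Cl(120°)/OH(60°) gauche 2.9; F(240°)/Et(180°) gauche 2.2; F(240°)/tBu(300°) gauche 3.2 → 13.6 kJ/mol.
D (eclipsed): H(0°)/Et(0°) eclipsed 6.5; CH2Cl(120°)/tBu(120°) eclipsed 19.0; F(240°)/OH(240°) eclipsed 6.4 → 31.9 kJ/mol.
C has the lowest total (13.6 kJ/mol).

C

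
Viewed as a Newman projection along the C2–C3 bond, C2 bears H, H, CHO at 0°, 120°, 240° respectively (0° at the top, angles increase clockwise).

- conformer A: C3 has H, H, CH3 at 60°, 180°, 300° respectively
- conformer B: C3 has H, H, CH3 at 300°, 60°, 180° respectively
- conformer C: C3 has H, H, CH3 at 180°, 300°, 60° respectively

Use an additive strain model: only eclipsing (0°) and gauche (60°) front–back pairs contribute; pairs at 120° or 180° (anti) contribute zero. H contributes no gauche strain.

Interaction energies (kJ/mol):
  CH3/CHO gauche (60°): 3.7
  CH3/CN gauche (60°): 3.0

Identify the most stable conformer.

A (staggered): CHO(240°)/CH3(300°) gauche 3.7 → 3.7 kJ/mol.
B (staggered): CHO(240°)/CH3(180°) gauche 3.7 → 3.7 kJ/mol.
C (staggered): no non-H gauche contacts → 0.0 kJ/mol.
C has the lowest total (0.0 kJ/mol).

C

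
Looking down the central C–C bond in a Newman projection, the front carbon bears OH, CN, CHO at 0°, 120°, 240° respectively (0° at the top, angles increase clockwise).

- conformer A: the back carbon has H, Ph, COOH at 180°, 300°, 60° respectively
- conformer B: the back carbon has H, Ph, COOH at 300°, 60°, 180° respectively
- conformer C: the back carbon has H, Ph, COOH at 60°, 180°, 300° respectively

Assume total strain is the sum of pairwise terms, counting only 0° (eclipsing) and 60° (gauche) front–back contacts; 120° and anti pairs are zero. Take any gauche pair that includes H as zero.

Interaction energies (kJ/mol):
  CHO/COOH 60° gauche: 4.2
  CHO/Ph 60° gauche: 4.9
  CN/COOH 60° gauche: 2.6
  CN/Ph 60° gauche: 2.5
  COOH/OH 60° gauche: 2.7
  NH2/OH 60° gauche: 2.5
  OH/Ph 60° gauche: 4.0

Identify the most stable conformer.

B

A (staggered): OH(0°)/Ph(300°) gauche 4.0; OH(0°)/COOH(60°) gauche 2.7; CN(120°)/COOH(60°) gauche 2.6; CHO(240°)/Ph(300°) gauche 4.9 → 14.2 kJ/mol.
B (staggered): OH(0°)/Ph(60°) gauche 4.0; CN(120°)/Ph(60°) gauche 2.5; CN(120°)/COOH(180°) gauche 2.6; CHO(240°)/COOH(180°) gauche 4.2 → 13.3 kJ/mol.
C (staggered): OH(0°)/COOH(300°) gauche 2.7; CN(120°)/Ph(180°) gauche 2.5; CHO(240°)/Ph(180°) gauche 4.9; CHO(240°)/COOH(300°) gauche 4.2 → 14.3 kJ/mol.
B has the lowest total (13.3 kJ/mol).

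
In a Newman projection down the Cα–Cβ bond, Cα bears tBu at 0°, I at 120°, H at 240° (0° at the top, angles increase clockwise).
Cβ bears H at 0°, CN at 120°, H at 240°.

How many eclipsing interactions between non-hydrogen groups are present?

Non-H eclipsing pairs: I(120°)/CN(120°) — 1 interaction.

1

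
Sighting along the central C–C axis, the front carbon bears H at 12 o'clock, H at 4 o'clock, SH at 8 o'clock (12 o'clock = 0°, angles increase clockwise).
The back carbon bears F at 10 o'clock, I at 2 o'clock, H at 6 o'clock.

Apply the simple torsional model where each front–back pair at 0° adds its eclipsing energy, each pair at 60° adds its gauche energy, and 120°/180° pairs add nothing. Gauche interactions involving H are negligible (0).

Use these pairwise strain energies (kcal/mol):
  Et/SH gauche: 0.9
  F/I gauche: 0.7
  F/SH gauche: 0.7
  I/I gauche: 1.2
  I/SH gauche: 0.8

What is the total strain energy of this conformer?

This conformer (staggered): SH(240°)/F(300°) gauche 0.7 → 0.7 kcal/mol.

0.7 kcal/mol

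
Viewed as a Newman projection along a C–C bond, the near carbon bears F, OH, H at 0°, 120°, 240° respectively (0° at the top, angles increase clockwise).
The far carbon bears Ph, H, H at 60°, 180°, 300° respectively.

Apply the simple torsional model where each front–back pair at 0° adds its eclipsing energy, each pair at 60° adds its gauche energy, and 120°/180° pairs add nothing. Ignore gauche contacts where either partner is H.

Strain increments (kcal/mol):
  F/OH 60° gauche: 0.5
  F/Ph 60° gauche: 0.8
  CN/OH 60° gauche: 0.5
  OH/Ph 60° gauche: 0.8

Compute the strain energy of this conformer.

This conformer (staggered): F(0°)/Ph(60°) gauche 0.8; OH(120°)/Ph(60°) gauche 0.8 → 1.6 kcal/mol.

1.6 kcal/mol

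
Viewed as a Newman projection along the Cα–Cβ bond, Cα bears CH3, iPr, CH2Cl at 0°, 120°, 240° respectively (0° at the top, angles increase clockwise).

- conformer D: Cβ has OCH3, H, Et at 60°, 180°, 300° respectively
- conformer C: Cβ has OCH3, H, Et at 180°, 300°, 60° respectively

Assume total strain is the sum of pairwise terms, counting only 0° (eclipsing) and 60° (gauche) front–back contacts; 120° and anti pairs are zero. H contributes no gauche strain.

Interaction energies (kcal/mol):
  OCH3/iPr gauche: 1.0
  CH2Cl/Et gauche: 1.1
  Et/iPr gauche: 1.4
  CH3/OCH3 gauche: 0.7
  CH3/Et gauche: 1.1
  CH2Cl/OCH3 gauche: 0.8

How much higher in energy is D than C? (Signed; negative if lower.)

-0.4 kcal/mol

D (staggered): CH3(0°)/OCH3(60°) gauche 0.7; CH3(0°)/Et(300°) gauche 1.1; iPr(120°)/OCH3(60°) gauche 1.0; CH2Cl(240°)/Et(300°) gauche 1.1 → 3.9 kcal/mol.
C (staggered): CH3(0°)/Et(60°) gauche 1.1; iPr(120°)/OCH3(180°) gauche 1.0; iPr(120°)/Et(60°) gauche 1.4; CH2Cl(240°)/OCH3(180°) gauche 0.8 → 4.3 kcal/mol.
E(D) − E(C) = 3.9 − 4.3 = -0.4 kcal/mol.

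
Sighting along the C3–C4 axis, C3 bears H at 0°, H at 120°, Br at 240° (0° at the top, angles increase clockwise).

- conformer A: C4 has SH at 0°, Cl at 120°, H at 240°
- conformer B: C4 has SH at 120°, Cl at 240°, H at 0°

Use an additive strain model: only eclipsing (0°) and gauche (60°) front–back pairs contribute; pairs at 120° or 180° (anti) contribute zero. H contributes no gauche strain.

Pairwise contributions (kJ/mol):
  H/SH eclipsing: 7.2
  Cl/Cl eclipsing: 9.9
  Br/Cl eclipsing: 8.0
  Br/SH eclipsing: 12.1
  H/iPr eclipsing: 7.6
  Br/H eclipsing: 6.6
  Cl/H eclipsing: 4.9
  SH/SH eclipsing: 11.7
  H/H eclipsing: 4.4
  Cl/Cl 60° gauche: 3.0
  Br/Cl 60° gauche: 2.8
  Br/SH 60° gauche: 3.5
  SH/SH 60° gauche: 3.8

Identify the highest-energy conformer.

A (eclipsed): H–SH eclipsed, H–Cl eclipsed, Br–H eclipsed; 7.2 + 4.9 + 6.6 = 18.7 kJ/mol.
B (eclipsed): H–H eclipsed, H–SH eclipsed, Br–Cl eclipsed; 4.4 + 7.2 + 8.0 = 19.6 kJ/mol.
B has the highest total (19.6 kJ/mol).

B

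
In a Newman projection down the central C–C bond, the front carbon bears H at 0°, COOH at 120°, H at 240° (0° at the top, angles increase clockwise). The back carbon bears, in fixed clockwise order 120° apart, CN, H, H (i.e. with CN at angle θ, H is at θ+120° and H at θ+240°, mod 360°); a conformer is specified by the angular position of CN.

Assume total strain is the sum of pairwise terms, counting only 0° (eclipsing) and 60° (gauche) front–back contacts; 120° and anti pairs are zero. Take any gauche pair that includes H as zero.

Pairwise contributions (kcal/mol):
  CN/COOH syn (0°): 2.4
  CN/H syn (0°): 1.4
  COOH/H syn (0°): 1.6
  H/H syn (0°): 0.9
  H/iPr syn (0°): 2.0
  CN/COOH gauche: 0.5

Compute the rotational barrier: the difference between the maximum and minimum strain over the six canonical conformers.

4.2 kcal/mol

CN at 0° (eclipsed): H(0°)/CN(0°) eclipsed 1.4; COOH(120°)/H(120°) eclipsed 1.6; H(240°)/H(240°) eclipsed 0.9 → 3.9 kcal/mol.
CN at 60° (staggered): COOH(120°)/CN(60°) gauche 0.5 → 0.5 kcal/mol.
CN at 120° (eclipsed): H(0°)/H(0°) eclipsed 0.9; COOH(120°)/CN(120°) eclipsed 2.4; H(240°)/H(240°) eclipsed 0.9 → 4.2 kcal/mol.
CN at 180° (staggered): COOH(120°)/CN(180°) gauche 0.5 → 0.5 kcal/mol.
CN at 240° (eclipsed): H(0°)/H(0°) eclipsed 0.9; COOH(120°)/H(120°) eclipsed 1.6; H(240°)/CN(240°) eclipsed 1.4 → 3.9 kcal/mol.
CN at 300° (staggered): no non-H gauche contacts → 0.0 kcal/mol.
Max at 120° (4.2 kcal/mol), min at 300° (0.0 kcal/mol); barrier = 4.2 kcal/mol.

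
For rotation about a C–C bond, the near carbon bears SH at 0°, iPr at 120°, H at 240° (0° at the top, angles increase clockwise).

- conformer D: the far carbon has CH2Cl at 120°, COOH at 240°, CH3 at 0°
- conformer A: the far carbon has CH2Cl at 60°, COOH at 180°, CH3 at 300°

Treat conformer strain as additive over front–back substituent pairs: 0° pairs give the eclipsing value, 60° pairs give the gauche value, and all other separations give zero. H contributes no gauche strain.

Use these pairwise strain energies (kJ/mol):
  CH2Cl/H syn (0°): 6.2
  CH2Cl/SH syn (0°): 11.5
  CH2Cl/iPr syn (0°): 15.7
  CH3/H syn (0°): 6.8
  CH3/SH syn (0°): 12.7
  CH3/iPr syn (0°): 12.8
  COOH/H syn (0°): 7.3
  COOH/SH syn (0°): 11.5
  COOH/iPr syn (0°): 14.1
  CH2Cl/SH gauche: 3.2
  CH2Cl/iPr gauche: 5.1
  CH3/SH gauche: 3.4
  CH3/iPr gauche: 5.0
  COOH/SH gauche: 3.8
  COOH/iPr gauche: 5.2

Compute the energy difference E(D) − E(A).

D (eclipsed): SH–CH3 eclipsed, iPr–CH2Cl eclipsed, H–COOH eclipsed; 12.7 + 15.7 + 7.3 = 35.7 kJ/mol.
A (staggered): SH–CH2Cl gauche, SH–CH3 gauche, iPr–CH2Cl gauche, iPr–COOH gauche; 3.2 + 3.4 + 5.1 + 5.2 = 16.9 kJ/mol.
E(D) − E(A) = 35.7 − 16.9 = +18.8 kJ/mol.

+18.8 kJ/mol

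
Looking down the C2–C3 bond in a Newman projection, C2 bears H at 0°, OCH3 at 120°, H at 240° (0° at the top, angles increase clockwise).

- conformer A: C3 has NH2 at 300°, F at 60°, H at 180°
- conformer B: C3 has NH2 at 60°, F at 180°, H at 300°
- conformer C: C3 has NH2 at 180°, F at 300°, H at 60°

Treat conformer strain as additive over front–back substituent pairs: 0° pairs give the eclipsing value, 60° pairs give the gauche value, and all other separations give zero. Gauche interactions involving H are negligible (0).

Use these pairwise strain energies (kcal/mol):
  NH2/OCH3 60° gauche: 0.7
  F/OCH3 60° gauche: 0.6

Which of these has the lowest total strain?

A

A (staggered): OCH3–F gauche; 0.6 = 0.6 kcal/mol.
B (staggered): OCH3–NH2 gauche, OCH3–F gauche; 0.7 + 0.6 = 1.3 kcal/mol.
C (staggered): OCH3–NH2 gauche; 0.7 = 0.7 kcal/mol.
A has the lowest total (0.6 kcal/mol).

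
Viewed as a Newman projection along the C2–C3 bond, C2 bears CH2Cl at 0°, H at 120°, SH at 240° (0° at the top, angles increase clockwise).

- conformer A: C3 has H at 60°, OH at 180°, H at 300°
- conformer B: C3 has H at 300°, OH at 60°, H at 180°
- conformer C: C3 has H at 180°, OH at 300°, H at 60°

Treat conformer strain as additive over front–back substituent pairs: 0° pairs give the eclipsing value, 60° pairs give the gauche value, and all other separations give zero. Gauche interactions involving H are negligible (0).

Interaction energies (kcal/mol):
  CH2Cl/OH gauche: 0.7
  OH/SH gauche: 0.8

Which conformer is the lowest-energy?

A (staggered): SH(240°)/OH(180°) gauche 0.8 → 0.8 kcal/mol.
B (staggered): CH2Cl(0°)/OH(60°) gauche 0.7 → 0.7 kcal/mol.
C (staggered): CH2Cl(0°)/OH(300°) gauche 0.7; SH(240°)/OH(300°) gauche 0.8 → 1.5 kcal/mol.
B has the lowest total (0.7 kcal/mol).

B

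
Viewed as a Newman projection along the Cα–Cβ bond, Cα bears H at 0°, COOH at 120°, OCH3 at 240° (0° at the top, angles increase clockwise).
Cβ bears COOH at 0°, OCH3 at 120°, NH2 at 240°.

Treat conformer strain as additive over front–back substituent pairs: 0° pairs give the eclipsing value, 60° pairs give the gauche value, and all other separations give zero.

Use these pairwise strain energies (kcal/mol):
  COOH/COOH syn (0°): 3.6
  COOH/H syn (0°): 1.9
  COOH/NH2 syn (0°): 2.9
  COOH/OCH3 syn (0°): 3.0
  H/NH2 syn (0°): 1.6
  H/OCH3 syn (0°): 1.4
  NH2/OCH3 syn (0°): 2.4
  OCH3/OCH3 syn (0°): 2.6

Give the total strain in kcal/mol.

This conformer (eclipsed): H(0°)/COOH(0°) eclipsed 1.9; COOH(120°)/OCH3(120°) eclipsed 3.0; OCH3(240°)/NH2(240°) eclipsed 2.4 → 7.3 kcal/mol.

7.3 kcal/mol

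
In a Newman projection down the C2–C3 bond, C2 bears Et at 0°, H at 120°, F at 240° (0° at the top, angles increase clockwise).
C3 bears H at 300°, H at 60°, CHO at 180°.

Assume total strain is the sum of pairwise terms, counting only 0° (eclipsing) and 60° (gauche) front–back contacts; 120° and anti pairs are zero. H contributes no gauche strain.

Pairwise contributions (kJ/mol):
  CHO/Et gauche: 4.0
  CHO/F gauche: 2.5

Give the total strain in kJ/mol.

This conformer (staggered): F(240°)/CHO(180°) gauche 2.5 → 2.5 kJ/mol.

2.5 kJ/mol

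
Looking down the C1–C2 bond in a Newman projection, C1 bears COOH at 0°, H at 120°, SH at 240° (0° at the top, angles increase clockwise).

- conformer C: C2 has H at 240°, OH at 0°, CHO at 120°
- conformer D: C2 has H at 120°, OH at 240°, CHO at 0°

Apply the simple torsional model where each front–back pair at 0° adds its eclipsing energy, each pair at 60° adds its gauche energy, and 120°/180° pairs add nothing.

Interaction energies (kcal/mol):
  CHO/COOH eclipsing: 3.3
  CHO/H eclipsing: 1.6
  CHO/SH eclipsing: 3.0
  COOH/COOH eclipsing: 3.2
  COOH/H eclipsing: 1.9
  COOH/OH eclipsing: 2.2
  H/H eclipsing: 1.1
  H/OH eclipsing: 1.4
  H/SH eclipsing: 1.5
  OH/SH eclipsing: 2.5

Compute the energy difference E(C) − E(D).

-1.6 kcal/mol

C (eclipsed): COOH–OH eclipsed, H–CHO eclipsed, SH–H eclipsed; 2.2 + 1.6 + 1.5 = 5.3 kcal/mol.
D (eclipsed): COOH–CHO eclipsed, H–H eclipsed, SH–OH eclipsed; 3.3 + 1.1 + 2.5 = 6.9 kcal/mol.
E(C) − E(D) = 5.3 − 6.9 = -1.6 kcal/mol.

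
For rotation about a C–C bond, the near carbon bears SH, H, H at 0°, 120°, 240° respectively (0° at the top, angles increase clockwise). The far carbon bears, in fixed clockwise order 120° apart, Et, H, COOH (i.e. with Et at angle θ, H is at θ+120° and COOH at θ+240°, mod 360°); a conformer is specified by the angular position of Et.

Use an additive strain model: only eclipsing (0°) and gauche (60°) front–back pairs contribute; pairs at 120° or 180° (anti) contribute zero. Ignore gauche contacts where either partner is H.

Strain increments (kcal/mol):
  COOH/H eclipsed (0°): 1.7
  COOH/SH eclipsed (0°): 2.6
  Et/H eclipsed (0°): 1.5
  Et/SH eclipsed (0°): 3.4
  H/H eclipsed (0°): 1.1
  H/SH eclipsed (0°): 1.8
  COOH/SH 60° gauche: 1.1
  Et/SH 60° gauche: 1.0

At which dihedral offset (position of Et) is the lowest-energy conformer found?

300°

Et at 0° is eclipsed. SH at 0° is eclipsed with Et at 0° (3.4); H at 120° is eclipsed with H at 120° (1.1); H at 240° is eclipsed with COOH at 240° (1.7). Total 6.2 kcal/mol.
Et at 60° is staggered. SH at 0° is gauche with Et at 60° (1.0); SH at 0° is gauche with COOH at 300° (1.1). Total 2.1 kcal/mol.
Et at 120° is eclipsed. SH at 0° is eclipsed with COOH at 0° (2.6); H at 120° is eclipsed with Et at 120° (1.5); H at 240° is eclipsed with H at 240° (1.1). Total 5.2 kcal/mol.
Et at 180° is staggered. SH at 0° is gauche with COOH at 60° (1.1). Total 1.1 kcal/mol.
Et at 240° is eclipsed. SH at 0° is eclipsed with H at 0° (1.8); H at 120° is eclipsed with COOH at 120° (1.7); H at 240° is eclipsed with Et at 240° (1.5). Total 5.0 kcal/mol.
Et at 300° is staggered. SH at 0° is gauche with Et at 300° (1.0). Total 1.0 kcal/mol.
The minimum (1.0 kcal/mol) occurs with Et at 300°.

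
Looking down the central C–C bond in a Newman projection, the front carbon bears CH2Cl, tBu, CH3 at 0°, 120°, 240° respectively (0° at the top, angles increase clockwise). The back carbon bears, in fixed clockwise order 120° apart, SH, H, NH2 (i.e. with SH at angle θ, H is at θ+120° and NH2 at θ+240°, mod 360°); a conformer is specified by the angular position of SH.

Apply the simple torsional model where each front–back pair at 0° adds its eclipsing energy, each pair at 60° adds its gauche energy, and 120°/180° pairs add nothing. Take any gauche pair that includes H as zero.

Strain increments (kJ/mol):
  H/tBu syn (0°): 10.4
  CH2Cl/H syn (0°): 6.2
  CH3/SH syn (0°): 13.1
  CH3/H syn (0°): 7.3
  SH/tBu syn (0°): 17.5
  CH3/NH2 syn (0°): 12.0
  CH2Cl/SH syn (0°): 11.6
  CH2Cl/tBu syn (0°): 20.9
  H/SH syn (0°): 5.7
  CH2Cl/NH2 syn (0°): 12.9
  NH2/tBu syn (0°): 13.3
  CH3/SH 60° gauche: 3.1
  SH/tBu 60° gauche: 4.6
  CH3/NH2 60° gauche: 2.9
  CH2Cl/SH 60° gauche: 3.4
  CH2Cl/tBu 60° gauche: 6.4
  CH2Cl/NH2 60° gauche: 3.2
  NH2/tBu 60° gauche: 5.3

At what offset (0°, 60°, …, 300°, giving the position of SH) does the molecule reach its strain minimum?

SH at 0° (eclipsed): CH2Cl(0°)/SH(0°) eclipsed 11.6; tBu(120°)/H(120°) eclipsed 10.4; CH3(240°)/NH2(240°) eclipsed 12.0 → 34.0 kJ/mol.
SH at 60° (staggered): CH2Cl(0°)/SH(60°) gauche 3.4; CH2Cl(0°)/NH2(300°) gauche 3.2; tBu(120°)/SH(60°) gauche 4.6; CH3(240°)/NH2(300°) gauche 2.9 → 14.1 kJ/mol.
SH at 120° (eclipsed): CH2Cl(0°)/NH2(0°) eclipsed 12.9; tBu(120°)/SH(120°) eclipsed 17.5; CH3(240°)/H(240°) eclipsed 7.3 → 37.7 kJ/mol.
SH at 180° (staggered): CH2Cl(0°)/NH2(60°) gauche 3.2; tBu(120°)/SH(180°) gauche 4.6; tBu(120°)/NH2(60°) gauche 5.3; CH3(240°)/SH(180°) gauche 3.1 → 16.2 kJ/mol.
SH at 240° (eclipsed): CH2Cl(0°)/H(0°) eclipsed 6.2; tBu(120°)/NH2(120°) eclipsed 13.3; CH3(240°)/SH(240°) eclipsed 13.1 → 32.6 kJ/mol.
SH at 300° (staggered): CH2Cl(0°)/SH(300°) gauche 3.4; tBu(120°)/NH2(180°) gauche 5.3; CH3(240°)/SH(300°) gauche 3.1; CH3(240°)/NH2(180°) gauche 2.9 → 14.7 kJ/mol.
The minimum (14.1 kJ/mol) occurs with SH at 60°.

60°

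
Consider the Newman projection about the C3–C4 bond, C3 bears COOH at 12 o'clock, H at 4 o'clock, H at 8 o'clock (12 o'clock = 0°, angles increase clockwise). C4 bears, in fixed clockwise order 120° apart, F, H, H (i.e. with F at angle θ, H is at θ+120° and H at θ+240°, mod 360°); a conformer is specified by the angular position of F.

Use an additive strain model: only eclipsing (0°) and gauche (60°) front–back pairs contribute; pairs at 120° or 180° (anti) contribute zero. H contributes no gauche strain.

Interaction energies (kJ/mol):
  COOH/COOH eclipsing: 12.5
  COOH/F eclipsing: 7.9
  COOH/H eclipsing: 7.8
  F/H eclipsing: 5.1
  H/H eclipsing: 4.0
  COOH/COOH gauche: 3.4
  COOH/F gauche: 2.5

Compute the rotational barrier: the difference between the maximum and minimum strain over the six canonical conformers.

F at 0° (eclipsed): COOH(0°)/F(0°) eclipsed 7.9; H(120°)/H(120°) eclipsed 4.0; H(240°)/H(240°) eclipsed 4.0 → 15.9 kJ/mol.
F at 60° (staggered): COOH(0°)/F(60°) gauche 2.5 → 2.5 kJ/mol.
F at 120° (eclipsed): COOH(0°)/H(0°) eclipsed 7.8; H(120°)/F(120°) eclipsed 5.1; H(240°)/H(240°) eclipsed 4.0 → 16.9 kJ/mol.
F at 180° (staggered): no non-H gauche contacts → 0.0 kJ/mol.
F at 240° (eclipsed): COOH(0°)/H(0°) eclipsed 7.8; H(120°)/H(120°) eclipsed 4.0; H(240°)/F(240°) eclipsed 5.1 → 16.9 kJ/mol.
F at 300° (staggered): COOH(0°)/F(300°) gauche 2.5 → 2.5 kJ/mol.
Max at 120° (16.9 kJ/mol), min at 180° (0.0 kJ/mol); barrier = 16.9 kJ/mol.

16.9 kJ/mol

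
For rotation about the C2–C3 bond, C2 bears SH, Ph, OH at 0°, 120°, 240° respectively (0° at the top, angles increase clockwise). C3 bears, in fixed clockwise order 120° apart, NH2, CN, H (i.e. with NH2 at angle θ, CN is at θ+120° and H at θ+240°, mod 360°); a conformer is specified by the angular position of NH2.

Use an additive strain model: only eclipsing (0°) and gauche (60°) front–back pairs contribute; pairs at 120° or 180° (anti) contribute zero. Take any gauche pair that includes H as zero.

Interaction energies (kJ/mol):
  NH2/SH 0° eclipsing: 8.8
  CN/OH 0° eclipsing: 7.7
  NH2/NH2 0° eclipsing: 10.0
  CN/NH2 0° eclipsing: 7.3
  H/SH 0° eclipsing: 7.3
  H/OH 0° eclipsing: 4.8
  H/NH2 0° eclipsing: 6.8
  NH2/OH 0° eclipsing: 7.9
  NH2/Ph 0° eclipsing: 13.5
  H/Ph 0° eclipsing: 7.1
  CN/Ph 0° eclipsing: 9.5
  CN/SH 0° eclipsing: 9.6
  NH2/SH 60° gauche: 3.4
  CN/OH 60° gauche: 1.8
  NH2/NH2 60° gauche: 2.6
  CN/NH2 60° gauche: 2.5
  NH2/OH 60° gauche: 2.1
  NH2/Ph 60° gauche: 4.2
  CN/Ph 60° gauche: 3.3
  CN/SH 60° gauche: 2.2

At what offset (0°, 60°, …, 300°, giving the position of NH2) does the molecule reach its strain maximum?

120°

NH2 at 0° (eclipsed): SH(0°)/NH2(0°) eclipsed 8.8; Ph(120°)/CN(120°) eclipsed 9.5; OH(240°)/H(240°) eclipsed 4.8 → 23.1 kJ/mol.
NH2 at 60° (staggered): SH(0°)/NH2(60°) gauche 3.4; Ph(120°)/NH2(60°) gauche 4.2; Ph(120°)/CN(180°) gauche 3.3; OH(240°)/CN(180°) gauche 1.8 → 12.7 kJ/mol.
NH2 at 120° (eclipsed): SH(0°)/H(0°) eclipsed 7.3; Ph(120°)/NH2(120°) eclipsed 13.5; OH(240°)/CN(240°) eclipsed 7.7 → 28.5 kJ/mol.
NH2 at 180° (staggered): SH(0°)/CN(300°) gauche 2.2; Ph(120°)/NH2(180°) gauche 4.2; OH(240°)/NH2(180°) gauche 2.1; OH(240°)/CN(300°) gauche 1.8 → 10.3 kJ/mol.
NH2 at 240° (eclipsed): SH(0°)/CN(0°) eclipsed 9.6; Ph(120°)/H(120°) eclipsed 7.1; OH(240°)/NH2(240°) eclipsed 7.9 → 24.6 kJ/mol.
NH2 at 300° (staggered): SH(0°)/NH2(300°) gauche 3.4; SH(0°)/CN(60°) gauche 2.2; Ph(120°)/CN(60°) gauche 3.3; OH(240°)/NH2(300°) gauche 2.1 → 11.0 kJ/mol.
The maximum (28.5 kJ/mol) occurs with NH2 at 120°.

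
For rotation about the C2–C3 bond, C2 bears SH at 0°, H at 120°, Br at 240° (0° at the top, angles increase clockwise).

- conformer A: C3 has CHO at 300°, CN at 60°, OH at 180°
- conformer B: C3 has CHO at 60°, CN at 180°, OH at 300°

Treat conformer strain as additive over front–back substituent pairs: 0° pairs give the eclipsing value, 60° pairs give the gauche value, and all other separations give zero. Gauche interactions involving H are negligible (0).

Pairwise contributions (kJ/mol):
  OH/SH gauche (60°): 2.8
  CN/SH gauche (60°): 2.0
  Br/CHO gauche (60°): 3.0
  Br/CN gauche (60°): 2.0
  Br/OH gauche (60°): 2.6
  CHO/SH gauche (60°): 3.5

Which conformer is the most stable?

B

A (staggered): SH(0°)/CHO(300°) gauche 3.5; SH(0°)/CN(60°) gauche 2.0; Br(240°)/CHO(300°) gauche 3.0; Br(240°)/OH(180°) gauche 2.6 → 11.1 kJ/mol.
B (staggered): SH(0°)/CHO(60°) gauche 3.5; SH(0°)/OH(300°) gauche 2.8; Br(240°)/CN(180°) gauche 2.0; Br(240°)/OH(300°) gauche 2.6 → 10.9 kJ/mol.
B has the lowest total (10.9 kJ/mol).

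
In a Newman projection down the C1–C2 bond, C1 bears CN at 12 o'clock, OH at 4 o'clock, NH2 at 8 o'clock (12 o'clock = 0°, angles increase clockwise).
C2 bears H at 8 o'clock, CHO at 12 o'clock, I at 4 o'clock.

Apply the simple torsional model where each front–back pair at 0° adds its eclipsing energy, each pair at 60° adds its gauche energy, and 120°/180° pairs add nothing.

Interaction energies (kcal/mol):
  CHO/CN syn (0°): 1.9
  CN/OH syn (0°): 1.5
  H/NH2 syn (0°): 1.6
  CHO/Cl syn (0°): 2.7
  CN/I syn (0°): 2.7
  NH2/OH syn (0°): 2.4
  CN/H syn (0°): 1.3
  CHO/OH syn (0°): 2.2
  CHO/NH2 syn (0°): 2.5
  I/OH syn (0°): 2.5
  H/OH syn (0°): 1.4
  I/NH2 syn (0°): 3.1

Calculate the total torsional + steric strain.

6.0 kcal/mol

This conformer (eclipsed): CN–CHO eclipsed, OH–I eclipsed, NH2–H eclipsed; 1.9 + 2.5 + 1.6 = 6.0 kcal/mol.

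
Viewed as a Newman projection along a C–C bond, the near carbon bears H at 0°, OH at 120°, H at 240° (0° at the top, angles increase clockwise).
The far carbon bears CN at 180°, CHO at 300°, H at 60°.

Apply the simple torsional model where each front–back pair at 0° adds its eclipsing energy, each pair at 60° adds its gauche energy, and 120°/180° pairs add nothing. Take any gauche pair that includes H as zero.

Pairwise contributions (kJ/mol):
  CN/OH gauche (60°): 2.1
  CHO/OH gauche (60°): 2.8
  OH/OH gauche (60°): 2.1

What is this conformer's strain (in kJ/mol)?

This conformer is staggered. OH at 120° is gauche with CN at 180° (2.1). Total 2.1 kJ/mol.

2.1 kJ/mol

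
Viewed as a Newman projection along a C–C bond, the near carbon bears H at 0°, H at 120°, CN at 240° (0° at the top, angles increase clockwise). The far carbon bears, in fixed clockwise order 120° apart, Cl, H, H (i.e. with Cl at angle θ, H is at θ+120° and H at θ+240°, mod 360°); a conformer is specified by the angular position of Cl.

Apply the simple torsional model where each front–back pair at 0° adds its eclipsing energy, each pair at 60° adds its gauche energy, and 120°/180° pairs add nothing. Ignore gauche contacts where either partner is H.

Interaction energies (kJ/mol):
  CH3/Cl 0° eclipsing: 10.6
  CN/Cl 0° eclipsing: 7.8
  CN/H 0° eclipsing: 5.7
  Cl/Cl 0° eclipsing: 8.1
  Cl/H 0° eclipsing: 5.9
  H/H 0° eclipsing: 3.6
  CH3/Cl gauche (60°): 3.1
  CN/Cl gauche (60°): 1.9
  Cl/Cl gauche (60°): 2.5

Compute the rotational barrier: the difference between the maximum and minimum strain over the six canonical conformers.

15.2 kJ/mol

Cl at 0° (eclipsed): H(0°)/Cl(0°) eclipsed 5.9; H(120°)/H(120°) eclipsed 3.6; CN(240°)/H(240°) eclipsed 5.7 → 15.2 kJ/mol.
Cl at 60° (staggered): no non-H gauche contacts → 0.0 kJ/mol.
Cl at 120° (eclipsed): H(0°)/H(0°) eclipsed 3.6; H(120°)/Cl(120°) eclipsed 5.9; CN(240°)/H(240°) eclipsed 5.7 → 15.2 kJ/mol.
Cl at 180° (staggered): CN(240°)/Cl(180°) gauche 1.9 → 1.9 kJ/mol.
Cl at 240° (eclipsed): H(0°)/H(0°) eclipsed 3.6; H(120°)/H(120°) eclipsed 3.6; CN(240°)/Cl(240°) eclipsed 7.8 → 15.0 kJ/mol.
Cl at 300° (staggered): CN(240°)/Cl(300°) gauche 1.9 → 1.9 kJ/mol.
Max at 0° (15.2 kJ/mol), min at 60° (0.0 kJ/mol); barrier = 15.2 kJ/mol.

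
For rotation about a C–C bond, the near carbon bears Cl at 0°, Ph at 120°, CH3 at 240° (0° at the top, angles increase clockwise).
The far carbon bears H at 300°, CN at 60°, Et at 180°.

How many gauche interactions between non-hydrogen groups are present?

4

Non-H gauche pairs: Cl(0°)/CN(60°); Ph(120°)/CN(60°); Ph(120°)/Et(180°); CH3(240°)/Et(180°) — 4 interactions.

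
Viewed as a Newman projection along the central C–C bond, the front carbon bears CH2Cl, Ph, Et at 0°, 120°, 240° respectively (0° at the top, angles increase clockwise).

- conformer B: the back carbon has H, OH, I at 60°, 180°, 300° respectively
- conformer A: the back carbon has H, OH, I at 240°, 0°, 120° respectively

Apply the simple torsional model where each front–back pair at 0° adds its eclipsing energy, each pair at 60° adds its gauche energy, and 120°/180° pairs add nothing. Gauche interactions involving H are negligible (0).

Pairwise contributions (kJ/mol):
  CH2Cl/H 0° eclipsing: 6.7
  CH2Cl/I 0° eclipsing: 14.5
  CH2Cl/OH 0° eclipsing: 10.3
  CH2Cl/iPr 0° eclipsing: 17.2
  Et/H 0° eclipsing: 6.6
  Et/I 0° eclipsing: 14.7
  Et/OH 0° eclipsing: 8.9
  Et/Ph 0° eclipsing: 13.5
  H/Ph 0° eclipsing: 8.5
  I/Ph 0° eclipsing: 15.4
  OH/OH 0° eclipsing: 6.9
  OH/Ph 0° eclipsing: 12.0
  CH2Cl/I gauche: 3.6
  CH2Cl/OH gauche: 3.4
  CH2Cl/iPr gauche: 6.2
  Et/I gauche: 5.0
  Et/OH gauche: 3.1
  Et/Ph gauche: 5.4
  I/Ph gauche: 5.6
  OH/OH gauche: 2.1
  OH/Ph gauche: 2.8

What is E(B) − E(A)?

-17.8 kJ/mol

B (staggered): CH2Cl(0°)/I(300°) gauche 3.6; Ph(120°)/OH(180°) gauche 2.8; Et(240°)/OH(180°) gauche 3.1; Et(240°)/I(300°) gauche 5.0 → 14.5 kJ/mol.
A (eclipsed): CH2Cl(0°)/OH(0°) eclipsed 10.3; Ph(120°)/I(120°) eclipsed 15.4; Et(240°)/H(240°) eclipsed 6.6 → 32.3 kJ/mol.
E(B) − E(A) = 14.5 − 32.3 = -17.8 kJ/mol.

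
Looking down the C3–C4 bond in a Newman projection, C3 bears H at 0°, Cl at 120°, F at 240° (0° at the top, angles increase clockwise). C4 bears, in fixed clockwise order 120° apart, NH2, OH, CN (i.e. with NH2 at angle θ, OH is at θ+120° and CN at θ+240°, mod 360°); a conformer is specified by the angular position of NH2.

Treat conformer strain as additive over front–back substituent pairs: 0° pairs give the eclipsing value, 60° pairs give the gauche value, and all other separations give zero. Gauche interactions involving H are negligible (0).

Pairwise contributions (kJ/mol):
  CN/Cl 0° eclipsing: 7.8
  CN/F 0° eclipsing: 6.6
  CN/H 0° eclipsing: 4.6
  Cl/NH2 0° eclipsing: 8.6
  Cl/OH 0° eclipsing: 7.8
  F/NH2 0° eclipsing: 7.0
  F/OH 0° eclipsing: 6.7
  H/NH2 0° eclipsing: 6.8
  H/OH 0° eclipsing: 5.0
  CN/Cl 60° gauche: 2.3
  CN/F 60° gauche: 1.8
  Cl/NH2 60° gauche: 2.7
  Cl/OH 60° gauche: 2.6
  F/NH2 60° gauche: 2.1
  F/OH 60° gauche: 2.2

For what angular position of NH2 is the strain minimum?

NH2 at 0° (eclipsed): H–NH2 eclipsed, Cl–OH eclipsed, F–CN eclipsed; 6.8 + 7.8 + 6.6 = 21.2 kJ/mol.
NH2 at 60° (staggered): Cl–NH2 gauche, Cl–OH gauche, F–OH gauche, F–CN gauche; 2.7 + 2.6 + 2.2 + 1.8 = 9.3 kJ/mol.
NH2 at 120° (eclipsed): H–CN eclipsed, Cl–NH2 eclipsed, F–OH eclipsed; 4.6 + 8.6 + 6.7 = 19.9 kJ/mol.
NH2 at 180° (staggered): Cl–NH2 gauche, Cl–CN gauche, F–NH2 gauche, F–OH gauche; 2.7 + 2.3 + 2.1 + 2.2 = 9.3 kJ/mol.
NH2 at 240° (eclipsed): H–OH eclipsed, Cl–CN eclipsed, F–NH2 eclipsed; 5.0 + 7.8 + 7.0 = 19.8 kJ/mol.
NH2 at 300° (staggered): Cl–OH gauche, Cl–CN gauche, F–NH2 gauche, F–CN gauche; 2.6 + 2.3 + 2.1 + 1.8 = 8.8 kJ/mol.
The minimum (8.8 kJ/mol) occurs with NH2 at 300°.

300°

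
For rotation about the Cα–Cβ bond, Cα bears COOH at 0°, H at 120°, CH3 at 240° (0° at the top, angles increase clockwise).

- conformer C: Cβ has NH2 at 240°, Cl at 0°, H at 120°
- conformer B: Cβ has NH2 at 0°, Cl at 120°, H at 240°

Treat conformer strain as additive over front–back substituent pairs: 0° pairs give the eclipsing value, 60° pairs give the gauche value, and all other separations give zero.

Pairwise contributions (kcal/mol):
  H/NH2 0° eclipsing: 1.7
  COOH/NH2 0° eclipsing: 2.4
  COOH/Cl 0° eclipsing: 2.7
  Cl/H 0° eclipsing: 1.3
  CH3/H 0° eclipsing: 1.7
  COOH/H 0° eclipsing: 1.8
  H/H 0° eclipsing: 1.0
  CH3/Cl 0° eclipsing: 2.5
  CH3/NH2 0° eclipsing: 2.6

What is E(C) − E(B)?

C is eclipsed. COOH at 0° is eclipsed with Cl at 0° (2.7); H at 120° is eclipsed with H at 120° (1.0); CH3 at 240° is eclipsed with NH2 at 240° (2.6). Total 6.3 kcal/mol.
B is eclipsed. COOH at 0° is eclipsed with NH2 at 0° (2.4); H at 120° is eclipsed with Cl at 120° (1.3); CH3 at 240° is eclipsed with H at 240° (1.7). Total 5.4 kcal/mol.
E(C) − E(B) = 6.3 − 5.4 = +0.9 kcal/mol.

+0.9 kcal/mol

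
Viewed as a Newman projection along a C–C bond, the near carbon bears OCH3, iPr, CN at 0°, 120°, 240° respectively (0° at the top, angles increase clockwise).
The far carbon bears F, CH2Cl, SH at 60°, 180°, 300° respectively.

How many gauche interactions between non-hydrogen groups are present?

6

Non-H gauche pairs: OCH3(0°)/F(60°); OCH3(0°)/SH(300°); iPr(120°)/F(60°); iPr(120°)/CH2Cl(180°); CN(240°)/CH2Cl(180°); CN(240°)/SH(300°) — 6 interactions.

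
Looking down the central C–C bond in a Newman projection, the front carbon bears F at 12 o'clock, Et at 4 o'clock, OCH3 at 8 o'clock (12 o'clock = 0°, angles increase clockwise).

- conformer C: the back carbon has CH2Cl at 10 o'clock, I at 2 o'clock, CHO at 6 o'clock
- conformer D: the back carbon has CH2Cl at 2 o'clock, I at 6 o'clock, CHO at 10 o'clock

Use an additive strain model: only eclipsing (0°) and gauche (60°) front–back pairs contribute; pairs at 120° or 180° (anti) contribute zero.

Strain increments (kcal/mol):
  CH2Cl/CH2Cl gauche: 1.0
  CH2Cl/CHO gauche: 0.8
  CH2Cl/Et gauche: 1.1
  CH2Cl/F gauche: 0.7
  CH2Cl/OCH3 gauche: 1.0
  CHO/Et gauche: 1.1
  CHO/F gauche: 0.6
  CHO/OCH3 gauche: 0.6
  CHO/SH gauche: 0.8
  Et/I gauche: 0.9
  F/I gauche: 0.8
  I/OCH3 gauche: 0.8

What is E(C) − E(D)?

C is staggered. F at 0° is gauche with CH2Cl at 300° (0.7); F at 0° is gauche with I at 60° (0.8); Et at 120° is gauche with I at 60° (0.9); Et at 120° is gauche with CHO at 180° (1.1); OCH3 at 240° is gauche with CH2Cl at 300° (1.0); OCH3 at 240° is gauche with CHO at 180° (0.6). Total 5.1 kcal/mol.
D is staggered. F at 0° is gauche with CH2Cl at 60° (0.7); F at 0° is gauche with CHO at 300° (0.6); Et at 120° is gauche with CH2Cl at 60° (1.1); Et at 120° is gauche with I at 180° (0.9); OCH3 at 240° is gauche with I at 180° (0.8); OCH3 at 240° is gauche with CHO at 300° (0.6). Total 4.7 kcal/mol.
E(C) − E(D) = 5.1 − 4.7 = +0.4 kcal/mol.

+0.4 kcal/mol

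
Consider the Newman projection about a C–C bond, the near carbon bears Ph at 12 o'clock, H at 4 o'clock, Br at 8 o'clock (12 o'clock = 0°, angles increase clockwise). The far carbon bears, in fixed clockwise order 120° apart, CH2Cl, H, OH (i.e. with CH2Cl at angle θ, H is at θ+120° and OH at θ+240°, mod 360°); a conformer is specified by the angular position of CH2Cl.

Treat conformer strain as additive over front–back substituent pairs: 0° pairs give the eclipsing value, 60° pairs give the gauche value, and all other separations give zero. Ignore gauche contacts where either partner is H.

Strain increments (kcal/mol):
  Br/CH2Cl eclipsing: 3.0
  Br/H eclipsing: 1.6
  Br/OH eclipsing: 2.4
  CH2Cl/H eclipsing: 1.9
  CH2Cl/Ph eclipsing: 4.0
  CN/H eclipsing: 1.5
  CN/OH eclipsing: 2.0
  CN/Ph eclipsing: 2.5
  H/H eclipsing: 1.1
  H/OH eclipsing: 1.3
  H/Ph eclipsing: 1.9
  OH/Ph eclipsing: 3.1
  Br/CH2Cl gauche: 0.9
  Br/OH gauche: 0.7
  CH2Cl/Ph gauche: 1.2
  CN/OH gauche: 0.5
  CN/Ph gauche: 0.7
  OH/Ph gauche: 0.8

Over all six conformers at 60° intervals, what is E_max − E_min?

5.8 kcal/mol

CH2Cl at 0° (eclipsed): Ph(0°)/CH2Cl(0°) eclipsed 4.0; H(120°)/H(120°) eclipsed 1.1; Br(240°)/OH(240°) eclipsed 2.4 → 7.5 kcal/mol.
CH2Cl at 60° (staggered): Ph(0°)/CH2Cl(60°) gauche 1.2; Ph(0°)/OH(300°) gauche 0.8; Br(240°)/OH(300°) gauche 0.7 → 2.7 kcal/mol.
CH2Cl at 120° (eclipsed): Ph(0°)/OH(0°) eclipsed 3.1; H(120°)/CH2Cl(120°) eclipsed 1.9; Br(240°)/H(240°) eclipsed 1.6 → 6.6 kcal/mol.
CH2Cl at 180° (staggered): Ph(0°)/OH(60°) gauche 0.8; Br(240°)/CH2Cl(180°) gauche 0.9 → 1.7 kcal/mol.
CH2Cl at 240° (eclipsed): Ph(0°)/H(0°) eclipsed 1.9; H(120°)/OH(120°) eclipsed 1.3; Br(240°)/CH2Cl(240°) eclipsed 3.0 → 6.2 kcal/mol.
CH2Cl at 300° (staggered): Ph(0°)/CH2Cl(300°) gauche 1.2; Br(240°)/CH2Cl(300°) gauche 0.9; Br(240°)/OH(180°) gauche 0.7 → 2.8 kcal/mol.
Max at 0° (7.5 kcal/mol), min at 180° (1.7 kcal/mol); barrier = 5.8 kcal/mol.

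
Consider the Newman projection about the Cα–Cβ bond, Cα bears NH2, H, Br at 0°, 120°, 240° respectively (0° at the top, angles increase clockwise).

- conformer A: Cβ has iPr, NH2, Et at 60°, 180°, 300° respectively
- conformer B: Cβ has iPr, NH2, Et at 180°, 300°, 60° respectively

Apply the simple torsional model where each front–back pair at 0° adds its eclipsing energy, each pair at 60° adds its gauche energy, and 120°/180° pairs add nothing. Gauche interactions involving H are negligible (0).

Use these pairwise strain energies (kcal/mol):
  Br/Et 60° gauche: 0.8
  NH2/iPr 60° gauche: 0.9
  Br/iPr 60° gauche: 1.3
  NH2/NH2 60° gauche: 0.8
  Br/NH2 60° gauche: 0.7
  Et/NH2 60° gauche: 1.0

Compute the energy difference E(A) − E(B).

A (staggered): NH2–iPr gauche, NH2–Et gauche, Br–NH2 gauche, Br–Et gauche; 0.9 + 1.0 + 0.7 + 0.8 = 3.4 kcal/mol.
B (staggered): NH2–NH2 gauche, NH2–Et gauche, Br–iPr gauche, Br–NH2 gauche; 0.8 + 1.0 + 1.3 + 0.7 = 3.8 kcal/mol.
E(A) − E(B) = 3.4 − 3.8 = -0.4 kcal/mol.

-0.4 kcal/mol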